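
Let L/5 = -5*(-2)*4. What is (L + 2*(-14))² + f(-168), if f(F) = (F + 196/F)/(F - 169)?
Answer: 59819863/2022 ≈ 29585.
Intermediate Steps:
L = 200 (L = 5*(-5*(-2)*4) = 5*(10*4) = 5*40 = 200)
f(F) = (F + 196/F)/(-169 + F)
(L + 2*(-14))² + f(-168) = (200 + 2*(-14))² + (196 + (-168)²)/((-168)*(-169 - 168)) = (200 - 28)² - 1/168*(196 + 28224)/(-337) = 172² - 1/168*(-1/337)*28420 = 29584 + 1015/2022 = 59819863/2022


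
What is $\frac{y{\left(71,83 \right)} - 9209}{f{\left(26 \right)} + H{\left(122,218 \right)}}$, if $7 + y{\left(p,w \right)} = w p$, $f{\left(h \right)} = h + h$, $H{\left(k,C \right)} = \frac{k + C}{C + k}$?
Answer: $- \frac{3323}{53} \approx -62.698$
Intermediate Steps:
$H{\left(k,C \right)} = 1$ ($H{\left(k,C \right)} = \frac{C + k}{C + k} = 1$)
$f{\left(h \right)} = 2 h$
$y{\left(p,w \right)} = -7 + p w$ ($y{\left(p,w \right)} = -7 + w p = -7 + p w$)
$\frac{y{\left(71,83 \right)} - 9209}{f{\left(26 \right)} + H{\left(122,218 \right)}} = \frac{\left(-7 + 71 \cdot 83\right) - 9209}{2 \cdot 26 + 1} = \frac{\left(-7 + 5893\right) - 9209}{52 + 1} = \frac{5886 - 9209}{53} = \left(-3323\right) \frac{1}{53} = - \frac{3323}{53}$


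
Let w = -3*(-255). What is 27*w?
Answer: 20655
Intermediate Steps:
w = 765
27*w = 27*765 = 20655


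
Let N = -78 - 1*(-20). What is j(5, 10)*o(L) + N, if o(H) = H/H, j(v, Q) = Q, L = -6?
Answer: -48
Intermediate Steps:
N = -58 (N = -78 + 20 = -58)
o(H) = 1
j(5, 10)*o(L) + N = 10*1 - 58 = 10 - 58 = -48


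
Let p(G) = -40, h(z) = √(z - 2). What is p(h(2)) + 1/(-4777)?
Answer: -191081/4777 ≈ -40.000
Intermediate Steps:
h(z) = √(-2 + z)
p(h(2)) + 1/(-4777) = -40 + 1/(-4777) = -40 - 1/4777 = -191081/4777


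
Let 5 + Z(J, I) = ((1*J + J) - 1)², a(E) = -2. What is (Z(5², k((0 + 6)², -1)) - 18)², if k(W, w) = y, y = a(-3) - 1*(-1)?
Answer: 5654884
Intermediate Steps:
y = -1 (y = -2 - 1*(-1) = -2 + 1 = -1)
k(W, w) = -1
Z(J, I) = -5 + (-1 + 2*J)² (Z(J, I) = -5 + ((1*J + J) - 1)² = -5 + ((J + J) - 1)² = -5 + (2*J - 1)² = -5 + (-1 + 2*J)²)
(Z(5², k((0 + 6)², -1)) - 18)² = ((-5 + (-1 + 2*5²)²) - 18)² = ((-5 + (-1 + 2*25)²) - 18)² = ((-5 + (-1 + 50)²) - 18)² = ((-5 + 49²) - 18)² = ((-5 + 2401) - 18)² = (2396 - 18)² = 2378² = 5654884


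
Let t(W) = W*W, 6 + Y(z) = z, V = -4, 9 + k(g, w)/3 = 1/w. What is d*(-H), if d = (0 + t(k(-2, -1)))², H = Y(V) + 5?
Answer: 4050000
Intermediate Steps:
k(g, w) = -27 + 3/w
Y(z) = -6 + z
H = -5 (H = (-6 - 4) + 5 = -10 + 5 = -5)
t(W) = W²
d = 810000 (d = (0 + (-27 + 3/(-1))²)² = (0 + (-27 + 3*(-1))²)² = (0 + (-27 - 3)²)² = (0 + (-30)²)² = (0 + 900)² = 900² = 810000)
d*(-H) = 810000*(-1*(-5)) = 810000*5 = 4050000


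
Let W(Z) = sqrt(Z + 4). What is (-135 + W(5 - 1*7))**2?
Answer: (135 - sqrt(2))**2 ≈ 17845.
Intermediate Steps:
W(Z) = sqrt(4 + Z)
(-135 + W(5 - 1*7))**2 = (-135 + sqrt(4 + (5 - 1*7)))**2 = (-135 + sqrt(4 + (5 - 7)))**2 = (-135 + sqrt(4 - 2))**2 = (-135 + sqrt(2))**2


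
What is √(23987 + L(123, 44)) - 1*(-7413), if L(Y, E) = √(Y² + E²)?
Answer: 7413 + √(23987 + √17065) ≈ 7568.3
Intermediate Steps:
L(Y, E) = √(E² + Y²)
√(23987 + L(123, 44)) - 1*(-7413) = √(23987 + √(44² + 123²)) - 1*(-7413) = √(23987 + √(1936 + 15129)) + 7413 = √(23987 + √17065) + 7413 = 7413 + √(23987 + √17065)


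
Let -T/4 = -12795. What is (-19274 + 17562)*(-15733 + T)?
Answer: -60685264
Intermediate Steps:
T = 51180 (T = -4*(-12795) = 51180)
(-19274 + 17562)*(-15733 + T) = (-19274 + 17562)*(-15733 + 51180) = -1712*35447 = -60685264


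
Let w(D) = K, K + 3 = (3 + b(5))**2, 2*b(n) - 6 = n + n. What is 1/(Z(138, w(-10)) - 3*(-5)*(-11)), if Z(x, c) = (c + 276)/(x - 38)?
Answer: -50/8053 ≈ -0.0062089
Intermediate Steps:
b(n) = 3 + n (b(n) = 3 + (n + n)/2 = 3 + (2*n)/2 = 3 + n)
K = 118 (K = -3 + (3 + (3 + 5))**2 = -3 + (3 + 8)**2 = -3 + 11**2 = -3 + 121 = 118)
w(D) = 118
Z(x, c) = (276 + c)/(-38 + x)
1/(Z(138, w(-10)) - 3*(-5)*(-11)) = 1/((276 + 118)/(-38 + 138) - 3*(-5)*(-11)) = 1/(394/100 + 15*(-11)) = 1/((1/100)*394 - 165) = 1/(197/50 - 165) = 1/(-8053/50) = -50/8053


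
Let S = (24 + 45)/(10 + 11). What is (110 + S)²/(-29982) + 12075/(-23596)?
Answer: -16288960427/17332654164 ≈ -0.93979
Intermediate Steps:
S = 23/7 (S = 69/21 = 69*(1/21) = 23/7 ≈ 3.2857)
(110 + S)²/(-29982) + 12075/(-23596) = (110 + 23/7)²/(-29982) + 12075/(-23596) = (793/7)²*(-1/29982) + 12075*(-1/23596) = (628849/49)*(-1/29982) - 12075/23596 = -628849/1469118 - 12075/23596 = -16288960427/17332654164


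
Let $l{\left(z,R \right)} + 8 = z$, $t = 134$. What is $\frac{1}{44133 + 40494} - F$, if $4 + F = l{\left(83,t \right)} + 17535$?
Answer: $- \frac{1489942961}{84627} \approx -17606.0$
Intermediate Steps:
$l{\left(z,R \right)} = -8 + z$
$F = 17606$ ($F = -4 + \left(\left(-8 + 83\right) + 17535\right) = -4 + \left(75 + 17535\right) = -4 + 17610 = 17606$)
$\frac{1}{44133 + 40494} - F = \frac{1}{44133 + 40494} - 17606 = \frac{1}{84627} - 17606 = - \frac{1489942961}{84627}$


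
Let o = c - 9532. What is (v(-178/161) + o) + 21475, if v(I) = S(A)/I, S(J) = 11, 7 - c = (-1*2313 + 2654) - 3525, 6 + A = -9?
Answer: 2692081/178 ≈ 15124.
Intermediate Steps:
A = -15 (A = -6 - 9 = -15)
c = 3191 (c = 7 - ((-1*2313 + 2654) - 3525) = 7 - ((-2313 + 2654) - 3525) = 7 - (341 - 3525) = 7 - 1*(-3184) = 7 + 3184 = 3191)
v(I) = 11/I
o = -6341 (o = 3191 - 9532 = -6341)
(v(-178/161) + o) + 21475 = (11/((-178/161)) - 6341) + 21475 = (11/((-178*1/161)) - 6341) + 21475 = (11/(-178/161) - 6341) + 21475 = (11*(-161/178) - 6341) + 21475 = (-1771/178 - 6341) + 21475 = -1130469/178 + 21475 = 2692081/178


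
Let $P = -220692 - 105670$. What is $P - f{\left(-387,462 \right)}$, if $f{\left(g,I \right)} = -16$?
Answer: $-326346$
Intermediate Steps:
$P = -326362$
$P - f{\left(-387,462 \right)} = -326362 - -16 = -326362 + 16 = -326346$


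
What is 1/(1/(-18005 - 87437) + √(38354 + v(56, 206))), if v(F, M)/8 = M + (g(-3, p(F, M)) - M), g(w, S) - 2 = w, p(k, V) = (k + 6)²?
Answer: 105442/426331417147943 + 11118015364*√38346/426331417147943 ≈ 0.0051067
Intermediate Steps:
p(k, V) = (6 + k)²
g(w, S) = 2 + w
v(F, M) = -8 (v(F, M) = 8*(M + ((2 - 3) - M)) = 8*(M + (-1 - M)) = 8*(-1) = -8)
1/(1/(-18005 - 87437) + √(38354 + v(56, 206))) = 1/(1/(-18005 - 87437) + √(38354 - 8)) = 1/(1/(-105442) + √38346) = 1/(-1/105442 + √38346)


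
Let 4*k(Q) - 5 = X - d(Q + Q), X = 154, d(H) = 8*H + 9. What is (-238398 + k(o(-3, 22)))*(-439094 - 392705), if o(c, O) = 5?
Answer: 396569323039/2 ≈ 1.9828e+11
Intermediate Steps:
d(H) = 9 + 8*H
k(Q) = 75/2 - 4*Q (k(Q) = 5/4 + (154 - (9 + 8*(Q + Q)))/4 = 5/4 + (154 - (9 + 8*(2*Q)))/4 = 5/4 + (154 - (9 + 16*Q))/4 = 5/4 + (154 + (-9 - 16*Q))/4 = 5/4 + (145 - 16*Q)/4 = 5/4 + (145/4 - 4*Q) = 75/2 - 4*Q)
(-238398 + k(o(-3, 22)))*(-439094 - 392705) = (-238398 + (75/2 - 4*5))*(-439094 - 392705) = (-238398 + (75/2 - 20))*(-831799) = (-238398 + 35/2)*(-831799) = -476761/2*(-831799) = 396569323039/2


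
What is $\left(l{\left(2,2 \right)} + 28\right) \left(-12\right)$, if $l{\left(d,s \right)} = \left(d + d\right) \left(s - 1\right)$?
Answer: $-384$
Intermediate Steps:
$l{\left(d,s \right)} = 2 d \left(-1 + s\right)$
$\left(l{\left(2,2 \right)} + 28\right) \left(-12\right) = \left(2 \cdot 2 \left(-1 + 2\right) + 28\right) \left(-12\right) = \left(2 \cdot 2 \cdot 1 + 28\right) \left(-12\right) = \left(4 + 28\right) \left(-12\right) = 32 \left(-12\right) = -384$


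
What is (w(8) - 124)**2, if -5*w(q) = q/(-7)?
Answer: 18766224/1225 ≈ 15319.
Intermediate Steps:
w(q) = q/35 (w(q) = -q/(5*(-7)) = -q*(-1)/(5*7) = -(-1)*q/35 = q/35)
(w(8) - 124)**2 = ((1/35)*8 - 124)**2 = (8/35 - 124)**2 = (-4332/35)**2 = 18766224/1225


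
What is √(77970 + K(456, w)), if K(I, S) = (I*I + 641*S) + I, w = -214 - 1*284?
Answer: 74*I*√6 ≈ 181.26*I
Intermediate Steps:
w = -498 (w = -214 - 284 = -498)
K(I, S) = I + I² + 641*S (K(I, S) = (I² + 641*S) + I = I + I² + 641*S)
√(77970 + K(456, w)) = √(77970 + (456 + 456² + 641*(-498))) = √(77970 + (456 + 207936 - 319218)) = √(77970 - 110826) = √(-32856) = 74*I*√6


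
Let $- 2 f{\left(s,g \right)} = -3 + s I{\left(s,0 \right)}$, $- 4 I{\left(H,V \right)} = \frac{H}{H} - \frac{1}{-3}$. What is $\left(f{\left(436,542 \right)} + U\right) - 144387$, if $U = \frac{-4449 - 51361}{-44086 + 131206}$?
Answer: $- \frac{1257258985}{8712} \approx -1.4431 \cdot 10^{5}$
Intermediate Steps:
$I{\left(H,V \right)} = - \frac{1}{3}$ ($I{\left(H,V \right)} = - \frac{\frac{H}{H} - \frac{1}{-3}}{4} = - \frac{1 - - \frac{1}{3}}{4} = - \frac{1 + \frac{1}{3}}{4} = \left(- \frac{1}{4}\right) \frac{4}{3} = - \frac{1}{3}$)
$U = - \frac{5581}{8712}$ ($U = - \frac{55810}{87120} = \left(-55810\right) \frac{1}{87120} = - \frac{5581}{8712} \approx -0.64061$)
$f{\left(s,g \right)} = \frac{3}{2} + \frac{s}{6}$ ($f{\left(s,g \right)} = - \frac{-3 + s \left(- \frac{1}{3}\right)}{2} = - \frac{-3 - \frac{s}{3}}{2} = \frac{3}{2} + \frac{s}{6}$)
$\left(f{\left(436,542 \right)} + U\right) - 144387 = \left(\left(\frac{3}{2} + \frac{1}{6} \cdot 436\right) - \frac{5581}{8712}\right) - 144387 = \left(\left(\frac{3}{2} + \frac{218}{3}\right) - \frac{5581}{8712}\right) - 144387 = \left(\frac{445}{6} - \frac{5581}{8712}\right) - 144387 = \frac{640559}{8712} - 144387 = - \frac{1257258985}{8712}$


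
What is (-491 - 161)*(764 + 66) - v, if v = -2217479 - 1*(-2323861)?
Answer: -647542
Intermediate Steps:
v = 106382 (v = -2217479 + 2323861 = 106382)
(-491 - 161)*(764 + 66) - v = (-491 - 161)*(764 + 66) - 1*106382 = -652*830 - 106382 = -541160 - 106382 = -647542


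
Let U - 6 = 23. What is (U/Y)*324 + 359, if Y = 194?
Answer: 39521/97 ≈ 407.43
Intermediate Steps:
U = 29 (U = 6 + 23 = 29)
(U/Y)*324 + 359 = (29/194)*324 + 359 = 4698/97 + 359 = 39521/97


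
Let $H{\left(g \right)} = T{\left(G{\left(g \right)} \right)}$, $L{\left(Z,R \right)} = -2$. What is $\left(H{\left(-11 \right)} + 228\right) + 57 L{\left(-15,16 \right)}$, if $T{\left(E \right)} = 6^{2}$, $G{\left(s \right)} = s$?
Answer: $150$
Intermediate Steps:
$T{\left(E \right)} = 36$
$H{\left(g \right)} = 36$
$\left(H{\left(-11 \right)} + 228\right) + 57 L{\left(-15,16 \right)} = \left(36 + 228\right) + 57 \left(-2\right) = 264 - 114 = 150$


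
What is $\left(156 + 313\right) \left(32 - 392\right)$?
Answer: $-168840$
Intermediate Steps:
$\left(156 + 313\right) \left(32 - 392\right) = 469 \left(-360\right) = -168840$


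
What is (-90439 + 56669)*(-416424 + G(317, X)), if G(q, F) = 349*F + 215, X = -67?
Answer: 14845021840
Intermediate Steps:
G(q, F) = 215 + 349*F
(-90439 + 56669)*(-416424 + G(317, X)) = (-90439 + 56669)*(-416424 + (215 + 349*(-67))) = -33770*(-416424 + (215 - 23383)) = -33770*(-416424 - 23168) = -33770*(-439592) = 14845021840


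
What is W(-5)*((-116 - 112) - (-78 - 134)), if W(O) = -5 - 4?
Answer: 144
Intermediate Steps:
W(O) = -9
W(-5)*((-116 - 112) - (-78 - 134)) = -9*((-116 - 112) - (-78 - 134)) = -9*(-228 - 1*(-212)) = -9*(-228 + 212) = -9*(-16) = 144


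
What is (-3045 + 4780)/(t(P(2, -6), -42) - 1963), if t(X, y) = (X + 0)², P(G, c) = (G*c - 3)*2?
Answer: -1735/1063 ≈ -1.6322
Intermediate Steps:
P(G, c) = -6 + 2*G*c (P(G, c) = (-3 + G*c)*2 = -6 + 2*G*c)
t(X, y) = X²
(-3045 + 4780)/(t(P(2, -6), -42) - 1963) = (-3045 + 4780)/((-6 + 2*2*(-6))² - 1963) = 1735/((-6 - 24)² - 1963) = 1735/((-30)² - 1963) = 1735/(900 - 1963) = 1735/(-1063) = 1735*(-1/1063) = -1735/1063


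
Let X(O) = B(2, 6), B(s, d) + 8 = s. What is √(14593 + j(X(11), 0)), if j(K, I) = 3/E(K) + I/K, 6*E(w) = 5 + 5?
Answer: √364870/5 ≈ 120.81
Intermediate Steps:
B(s, d) = -8 + s
X(O) = -6 (X(O) = -8 + 2 = -6)
E(w) = 5/3 (E(w) = (5 + 5)/6 = (⅙)*10 = 5/3)
j(K, I) = 9/5 + I/K (j(K, I) = 3/(5/3) + I/K = 3*(⅗) + I/K = 9/5 + I/K)
√(14593 + j(X(11), 0)) = √(14593 + (9/5 + 0/(-6))) = √(14593 + (9/5 + 0*(-⅙))) = √(14593 + (9/5 + 0)) = √(14593 + 9/5) = √(72974/5) = √364870/5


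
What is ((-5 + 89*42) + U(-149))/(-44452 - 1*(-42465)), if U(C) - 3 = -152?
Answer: -3584/1987 ≈ -1.8037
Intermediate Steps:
U(C) = -149 (U(C) = 3 - 152 = -149)
((-5 + 89*42) + U(-149))/(-44452 - 1*(-42465)) = ((-5 + 89*42) - 149)/(-44452 - 1*(-42465)) = ((-5 + 3738) - 149)/(-44452 + 42465) = (3733 - 149)/(-1987) = 3584*(-1/1987) = -3584/1987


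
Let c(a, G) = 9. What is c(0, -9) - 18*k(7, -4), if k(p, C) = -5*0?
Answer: 9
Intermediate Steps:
k(p, C) = 0
c(0, -9) - 18*k(7, -4) = 9 - 18*0 = 9 + 0 = 9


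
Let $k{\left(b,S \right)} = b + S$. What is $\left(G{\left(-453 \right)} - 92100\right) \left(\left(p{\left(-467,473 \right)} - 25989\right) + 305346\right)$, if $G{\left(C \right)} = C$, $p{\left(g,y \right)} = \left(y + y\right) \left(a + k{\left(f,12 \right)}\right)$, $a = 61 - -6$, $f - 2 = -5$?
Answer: $-32509518909$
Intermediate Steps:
$f = -3$ ($f = 2 - 5 = -3$)
$k{\left(b,S \right)} = S + b$
$a = 67$ ($a = 61 + 6 = 67$)
$p{\left(g,y \right)} = 152 y$ ($p{\left(g,y \right)} = \left(y + y\right) \left(67 + \left(12 - 3\right)\right) = 2 y \left(67 + 9\right) = 2 y 76 = 152 y$)
$\left(G{\left(-453 \right)} - 92100\right) \left(\left(p{\left(-467,473 \right)} - 25989\right) + 305346\right) = \left(-453 - 92100\right) \left(\left(152 \cdot 473 - 25989\right) + 305346\right) = - 92553 \left(\left(71896 - 25989\right) + 305346\right) = - 92553 \left(45907 + 305346\right) = \left(-92553\right) 351253 = -32509518909$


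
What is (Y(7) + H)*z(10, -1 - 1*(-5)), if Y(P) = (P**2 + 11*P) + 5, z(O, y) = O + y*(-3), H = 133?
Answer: -528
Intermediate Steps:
z(O, y) = O - 3*y
Y(P) = 5 + P**2 + 11*P
(Y(7) + H)*z(10, -1 - 1*(-5)) = ((5 + 7**2 + 11*7) + 133)*(10 - 3*(-1 - 1*(-5))) = ((5 + 49 + 77) + 133)*(10 - 3*(-1 + 5)) = (131 + 133)*(10 - 3*4) = 264*(10 - 12) = 264*(-2) = -528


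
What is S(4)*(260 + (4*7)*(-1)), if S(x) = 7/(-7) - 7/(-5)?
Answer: 464/5 ≈ 92.800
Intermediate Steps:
S(x) = ⅖ (S(x) = 7*(-⅐) - 7*(-⅕) = -1 + 7/5 = ⅖)
S(4)*(260 + (4*7)*(-1)) = 2*(260 + (4*7)*(-1))/5 = 2*(260 + 28*(-1))/5 = 2*(260 - 28)/5 = (⅖)*232 = 464/5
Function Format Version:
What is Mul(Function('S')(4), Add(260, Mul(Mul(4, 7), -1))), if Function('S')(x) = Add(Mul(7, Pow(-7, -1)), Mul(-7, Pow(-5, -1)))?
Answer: Rational(464, 5) ≈ 92.800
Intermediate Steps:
Function('S')(x) = Rational(2, 5) (Function('S')(x) = Add(Mul(7, Rational(-1, 7)), Mul(-7, Rational(-1, 5))) = Add(-1, Rational(7, 5)) = Rational(2, 5))
Mul(Function('S')(4), Add(260, Mul(Mul(4, 7), -1))) = Mul(Rational(2, 5), Add(260, Mul(Mul(4, 7), -1))) = Mul(Rational(2, 5), Add(260, Mul(28, -1))) = Mul(Rational(2, 5), Add(260, -28)) = Mul(Rational(2, 5), 232) = Rational(464, 5)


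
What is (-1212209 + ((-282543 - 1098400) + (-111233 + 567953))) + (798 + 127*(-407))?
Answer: -2187323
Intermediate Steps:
(-1212209 + ((-282543 - 1098400) + (-111233 + 567953))) + (798 + 127*(-407)) = (-1212209 + (-1380943 + 456720)) + (798 - 51689) = (-1212209 - 924223) - 50891 = -2136432 - 50891 = -2187323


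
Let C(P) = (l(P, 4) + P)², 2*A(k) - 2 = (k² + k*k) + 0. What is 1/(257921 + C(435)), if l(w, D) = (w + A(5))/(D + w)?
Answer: 192721/86350706517 ≈ 2.2318e-6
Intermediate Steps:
A(k) = 1 + k² (A(k) = 1 + ((k² + k*k) + 0)/2 = 1 + ((k² + k²) + 0)/2 = 1 + (2*k² + 0)/2 = 1 + (2*k²)/2 = 1 + k²)
l(w, D) = (26 + w)/(D + w) (l(w, D) = (w + (1 + 5²))/(D + w) = (w + (1 + 25))/(D + w) = (w + 26)/(D + w) = (26 + w)/(D + w))
C(P) = (P + (26 + P)/(4 + P))² (C(P) = ((26 + P)/(4 + P) + P)² = (P + (26 + P)/(4 + P))²)
1/(257921 + C(435)) = 1/(257921 + (26 + 435 + 435*(4 + 435))²/(4 + 435)²) = 1/(257921 + (26 + 435 + 435*439)²/439²) = 1/(257921 + (26 + 435 + 190965)²/192721) = 1/(257921 + (1/192721)*191426²) = 1/(257921 + (1/192721)*36643913476) = 1/(257921 + 36643913476/192721) = 1/(86350706517/192721) = 192721/86350706517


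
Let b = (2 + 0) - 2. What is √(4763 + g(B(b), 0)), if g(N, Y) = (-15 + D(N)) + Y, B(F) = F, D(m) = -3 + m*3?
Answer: √4745 ≈ 68.884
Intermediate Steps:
b = 0 (b = 2 - 2 = 0)
D(m) = -3 + 3*m
g(N, Y) = -18 + Y + 3*N (g(N, Y) = (-15 + (-3 + 3*N)) + Y = (-18 + 3*N) + Y = -18 + Y + 3*N)
√(4763 + g(B(b), 0)) = √(4763 + (-18 + 0 + 3*0)) = √(4763 + (-18 + 0 + 0)) = √(4763 - 18) = √4745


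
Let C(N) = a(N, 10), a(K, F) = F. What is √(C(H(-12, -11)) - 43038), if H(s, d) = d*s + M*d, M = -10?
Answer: 2*I*√10757 ≈ 207.43*I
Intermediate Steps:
H(s, d) = -10*d + d*s (H(s, d) = d*s - 10*d = -10*d + d*s)
C(N) = 10
√(C(H(-12, -11)) - 43038) = √(10 - 43038) = √(-43028) = 2*I*√10757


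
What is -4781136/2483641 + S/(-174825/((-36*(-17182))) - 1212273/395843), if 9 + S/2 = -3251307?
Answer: 146457962525661629103088/75342366561299393 ≈ 1.9439e+6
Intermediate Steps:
S = -6502632 (S = -18 + 2*(-3251307) = -18 - 6502614 = -6502632)
-4781136/2483641 + S/(-174825/((-36*(-17182))) - 1212273/395843) = -4781136/2483641 - 6502632/(-174825/((-36*(-17182))) - 1212273/395843) = -4781136*1/2483641 - 6502632/(-174825/618552 - 1212273*1/395843) = -4781136/2483641 - 6502632/(-174825*1/618552 - 1212273/395843) = -4781136/2483641 - 6502632/(-19425/68728 - 1212273/395843) = -4781136/2483641 - 6502632/(-91006349019/27205497704) = -4781136/2483641 - 6502632*(-27205497704/91006349019) = -4781136/2483641 + 58969113315318976/30335449673 = 146457962525661629103088/75342366561299393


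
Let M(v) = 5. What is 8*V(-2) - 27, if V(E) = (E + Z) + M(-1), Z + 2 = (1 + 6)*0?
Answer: -19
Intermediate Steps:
Z = -2 (Z = -2 + (1 + 6)*0 = -2 + 7*0 = -2 + 0 = -2)
V(E) = 3 + E (V(E) = (E - 2) + 5 = (-2 + E) + 5 = 3 + E)
8*V(-2) - 27 = 8*(3 - 2) - 27 = 8*1 - 27 = 8 - 27 = -19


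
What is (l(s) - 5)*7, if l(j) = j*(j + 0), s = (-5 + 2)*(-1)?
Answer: 28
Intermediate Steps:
s = 3 (s = -3*(-1) = 3)
l(j) = j² (l(j) = j*j = j²)
(l(s) - 5)*7 = (3² - 5)*7 = (9 - 5)*7 = 4*7 = 28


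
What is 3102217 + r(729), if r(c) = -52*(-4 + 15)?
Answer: 3101645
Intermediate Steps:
r(c) = -572 (r(c) = -52*11 = -572)
3102217 + r(729) = 3102217 - 572 = 3101645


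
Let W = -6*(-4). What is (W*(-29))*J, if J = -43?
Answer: 29928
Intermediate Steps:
W = 24
(W*(-29))*J = (24*(-29))*(-43) = -696*(-43) = 29928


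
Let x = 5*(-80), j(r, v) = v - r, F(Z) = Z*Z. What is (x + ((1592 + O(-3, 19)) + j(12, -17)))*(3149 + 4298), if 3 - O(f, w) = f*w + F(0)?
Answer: 9107681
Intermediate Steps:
F(Z) = Z**2
O(f, w) = 3 - f*w (O(f, w) = 3 - (f*w + 0**2) = 3 - (f*w + 0) = 3 - f*w)
x = -400
(x + ((1592 + O(-3, 19)) + j(12, -17)))*(3149 + 4298) = (-400 + ((1592 + (3 - 1*(-3)*19)) + (-17 - 1*12)))*(3149 + 4298) = (-400 + ((1592 + (3 + 57)) + (-17 - 12)))*7447 = (-400 + ((1592 + 60) - 29))*7447 = (-400 + (1652 - 29))*7447 = (-400 + 1623)*7447 = 1223*7447 = 9107681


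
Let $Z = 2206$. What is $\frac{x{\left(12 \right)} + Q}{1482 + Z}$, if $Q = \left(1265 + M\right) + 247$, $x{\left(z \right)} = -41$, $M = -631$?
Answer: $\frac{105}{461} \approx 0.22777$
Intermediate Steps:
$Q = 881$ ($Q = \left(1265 - 631\right) + 247 = 634 + 247 = 881$)
$\frac{x{\left(12 \right)} + Q}{1482 + Z} = \frac{-41 + 881}{1482 + 2206} = \frac{840}{3688} = 840 \cdot \frac{1}{3688} = \frac{105}{461}$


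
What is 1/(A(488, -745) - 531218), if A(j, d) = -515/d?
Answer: -149/79151379 ≈ -1.8825e-6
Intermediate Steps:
1/(A(488, -745) - 531218) = 1/(-515/(-745) - 531218) = 1/(-515*(-1/745) - 531218) = 1/(103/149 - 531218) = 1/(-79151379/149) = -149/79151379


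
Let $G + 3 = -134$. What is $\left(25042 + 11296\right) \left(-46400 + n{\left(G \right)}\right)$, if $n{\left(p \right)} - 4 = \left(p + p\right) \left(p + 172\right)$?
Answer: $-2034419268$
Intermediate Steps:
$G = -137$ ($G = -3 - 134 = -137$)
$n{\left(p \right)} = 4 + 2 p \left(172 + p\right)$ ($n{\left(p \right)} = 4 + \left(p + p\right) \left(p + 172\right) = 4 + 2 p \left(172 + p\right)$)
$\left(25042 + 11296\right) \left(-46400 + n{\left(G \right)}\right) = \left(25042 + 11296\right) \left(-46400 + \left(4 + 2 \left(-137\right)^{2} + 344 \left(-137\right)\right)\right) = 36338 \left(-46400 + \left(4 + 2 \cdot 18769 - 47128\right)\right) = 36338 \left(-46400 + \left(4 + 37538 - 47128\right)\right) = 36338 \left(-46400 - 9586\right) = 36338 \left(-55986\right) = -2034419268$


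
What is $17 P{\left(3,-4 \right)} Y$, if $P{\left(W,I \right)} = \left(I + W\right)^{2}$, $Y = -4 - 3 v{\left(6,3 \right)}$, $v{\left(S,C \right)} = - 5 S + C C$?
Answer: $1003$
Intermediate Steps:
$v{\left(S,C \right)} = C^{2} - 5 S$ ($v{\left(S,C \right)} = - 5 S + C^{2} = C^{2} - 5 S$)
$Y = 59$ ($Y = -4 - 3 \left(3^{2} - 30\right) = -4 - 3 \left(9 - 30\right) = -4 - -63 = -4 + 63 = 59$)
$17 P{\left(3,-4 \right)} Y = 17 \left(-4 + 3\right)^{2} \cdot 59 = 17 \left(-1\right)^{2} \cdot 59 = 17 \cdot 1 \cdot 59 = 17 \cdot 59 = 1003$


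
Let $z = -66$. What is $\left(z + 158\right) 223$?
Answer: $20516$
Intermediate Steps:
$\left(z + 158\right) 223 = \left(-66 + 158\right) 223 = 92 \cdot 223 = 20516$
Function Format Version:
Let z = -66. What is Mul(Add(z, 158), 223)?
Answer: 20516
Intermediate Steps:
Mul(Add(z, 158), 223) = Mul(Add(-66, 158), 223) = Mul(92, 223) = 20516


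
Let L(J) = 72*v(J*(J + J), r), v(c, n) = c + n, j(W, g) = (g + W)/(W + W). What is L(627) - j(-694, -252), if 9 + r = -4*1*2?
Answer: 39286889815/694 ≈ 5.6609e+7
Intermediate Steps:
j(W, g) = (W + g)/(2*W) (j(W, g) = (W + g)/((2*W)) = (W + g)*(1/(2*W)) = (W + g)/(2*W))
r = -17 (r = -9 - 4*1*2 = -9 - 4*2 = -9 - 8 = -17)
L(J) = -1224 + 144*J² (L(J) = 72*(J*(J + J) - 17) = 72*(J*(2*J) - 17) = 72*(2*J² - 17) = 72*(-17 + 2*J²) = -1224 + 144*J²)
L(627) - j(-694, -252) = (-1224 + 144*627²) - (-694 - 252)/(2*(-694)) = (-1224 + 144*393129) - (-1)*(-946)/(2*694) = (-1224 + 56610576) - 1*473/694 = 56609352 - 473/694 = 39286889815/694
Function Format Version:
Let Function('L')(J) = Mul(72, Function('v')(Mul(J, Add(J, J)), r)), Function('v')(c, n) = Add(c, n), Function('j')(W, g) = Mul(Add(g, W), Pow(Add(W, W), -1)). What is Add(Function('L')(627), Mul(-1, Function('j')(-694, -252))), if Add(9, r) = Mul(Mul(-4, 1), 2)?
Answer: Rational(39286889815, 694) ≈ 5.6609e+7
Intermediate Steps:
Function('j')(W, g) = Mul(Rational(1, 2), Pow(W, -1), Add(W, g)) (Function('j')(W, g) = Mul(Add(W, g), Pow(Mul(2, W), -1)) = Mul(Add(W, g), Mul(Rational(1, 2), Pow(W, -1))) = Mul(Rational(1, 2), Pow(W, -1), Add(W, g)))
r = -17 (r = Add(-9, Mul(Mul(-4, 1), 2)) = Add(-9, Mul(-4, 2)) = Add(-9, -8) = -17)
Function('L')(J) = Add(-1224, Mul(144, Pow(J, 2))) (Function('L')(J) = Mul(72, Add(Mul(J, Add(J, J)), -17)) = Mul(72, Add(Mul(J, Mul(2, J)), -17)) = Mul(72, Add(Mul(2, Pow(J, 2)), -17)) = Mul(72, Add(-17, Mul(2, Pow(J, 2)))) = Add(-1224, Mul(144, Pow(J, 2))))
Add(Function('L')(627), Mul(-1, Function('j')(-694, -252))) = Add(Add(-1224, Mul(144, Pow(627, 2))), Mul(-1, Mul(Rational(1, 2), Pow(-694, -1), Add(-694, -252)))) = Add(Add(-1224, Mul(144, 393129)), Mul(-1, Mul(Rational(1, 2), Rational(-1, 694), -946))) = Add(Add(-1224, 56610576), Mul(-1, Rational(473, 694))) = Add(56609352, Rational(-473, 694)) = Rational(39286889815, 694)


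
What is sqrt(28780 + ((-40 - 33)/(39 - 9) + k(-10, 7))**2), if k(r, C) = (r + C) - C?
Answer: sqrt(26041129)/30 ≈ 170.10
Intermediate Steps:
k(r, C) = r (k(r, C) = (C + r) - C = r)
sqrt(28780 + ((-40 - 33)/(39 - 9) + k(-10, 7))**2) = sqrt(28780 + ((-40 - 33)/(39 - 9) - 10)**2) = sqrt(28780 + (-73/30 - 10)**2) = sqrt(28780 + (-373/30)**2) = sqrt(28780 + 139129/900) = sqrt(26041129/900) = sqrt(26041129)/30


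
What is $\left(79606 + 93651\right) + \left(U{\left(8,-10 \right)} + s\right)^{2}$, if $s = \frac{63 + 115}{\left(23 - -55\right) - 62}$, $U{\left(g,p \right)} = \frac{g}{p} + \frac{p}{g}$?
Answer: $\frac{277342969}{1600} \approx 1.7334 \cdot 10^{5}$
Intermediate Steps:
$s = \frac{89}{8}$ ($s = \frac{178}{\left(23 + 55\right) - 62} = \frac{178}{78 - 62} = \frac{178}{16} = 178 \cdot \frac{1}{16} = \frac{89}{8} \approx 11.125$)
$\left(79606 + 93651\right) + \left(U{\left(8,-10 \right)} + s\right)^{2} = \left(79606 + 93651\right) + \left(\left(\frac{8}{-10} - \frac{10}{8}\right) + \frac{89}{8}\right)^{2} = 173257 + \left(\left(8 \left(- \frac{1}{10}\right) - \frac{5}{4}\right) + \frac{89}{8}\right)^{2} = 173257 + \left(\left(- \frac{4}{5} - \frac{5}{4}\right) + \frac{89}{8}\right)^{2} = 173257 + \left(- \frac{41}{20} + \frac{89}{8}\right)^{2} = 173257 + \left(\frac{363}{40}\right)^{2} = 173257 + \frac{131769}{1600} = \frac{277342969}{1600}$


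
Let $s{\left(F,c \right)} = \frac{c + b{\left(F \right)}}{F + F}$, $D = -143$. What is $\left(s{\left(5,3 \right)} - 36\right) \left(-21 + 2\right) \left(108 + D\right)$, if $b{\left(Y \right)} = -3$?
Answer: $-23940$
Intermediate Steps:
$s{\left(F,c \right)} = \frac{-3 + c}{2 F}$ ($s{\left(F,c \right)} = \frac{c - 3}{F + F} = \frac{-3 + c}{2 F}$)
$\left(s{\left(5,3 \right)} - 36\right) \left(-21 + 2\right) \left(108 + D\right) = \left(\frac{-3 + 3}{2 \cdot 5} - 36\right) \left(-21 + 2\right) \left(108 - 143\right) = \left(\frac{1}{2} \cdot \frac{1}{5} \cdot 0 - 36\right) \left(-19\right) \left(-35\right) = \left(0 - 36\right) \left(-19\right) \left(-35\right) = \left(-36\right) \left(-19\right) \left(-35\right) = 684 \left(-35\right) = -23940$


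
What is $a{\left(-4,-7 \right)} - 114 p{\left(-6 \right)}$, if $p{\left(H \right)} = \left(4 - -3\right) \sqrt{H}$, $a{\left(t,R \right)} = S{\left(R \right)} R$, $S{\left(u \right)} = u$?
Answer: $49 - 798 i \sqrt{6} \approx 49.0 - 1954.7 i$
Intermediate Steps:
$a{\left(t,R \right)} = R^{2}$ ($a{\left(t,R \right)} = R R = R^{2}$)
$p{\left(H \right)} = 7 \sqrt{H}$ ($p{\left(H \right)} = \left(4 + 3\right) \sqrt{H} = 7 \sqrt{H}$)
$a{\left(-4,-7 \right)} - 114 p{\left(-6 \right)} = \left(-7\right)^{2} - 114 \cdot 7 \sqrt{-6} = 49 - 114 \cdot 7 i \sqrt{6} = 49 - 798 i \sqrt{6}$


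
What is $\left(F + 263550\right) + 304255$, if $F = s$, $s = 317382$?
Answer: $885187$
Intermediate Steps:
$F = 317382$
$\left(F + 263550\right) + 304255 = \left(317382 + 263550\right) + 304255 = 580932 + 304255 = 885187$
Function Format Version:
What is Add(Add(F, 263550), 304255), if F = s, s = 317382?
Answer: 885187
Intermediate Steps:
F = 317382
Add(Add(F, 263550), 304255) = Add(Add(317382, 263550), 304255) = Add(580932, 304255) = 885187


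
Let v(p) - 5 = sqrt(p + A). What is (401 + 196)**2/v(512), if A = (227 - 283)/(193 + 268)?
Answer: -91280305/24939 + 79202*sqrt(27196234)/24939 ≈ 12902.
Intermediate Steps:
A = -56/461 ≈ -0.12148
v(p) = 5 + sqrt(-56/461 + p) (v(p) = 5 + sqrt(p - 56/461) = 5 + sqrt(-56/461 + p))
(401 + 196)**2/v(512) = (401 + 196)**2/(5 + sqrt(-25816 + 212521*512)/461) = 597**2/(5 + sqrt(-25816 + 108810752)/461) = 356409/(5 + sqrt(108784936)/461) = 356409/(5 + (2*sqrt(27196234))/461) = 356409/(5 + 2*sqrt(27196234)/461)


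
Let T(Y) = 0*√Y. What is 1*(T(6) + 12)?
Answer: 12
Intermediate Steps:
T(Y) = 0
1*(T(6) + 12) = 1*(0 + 12) = 1*12 = 12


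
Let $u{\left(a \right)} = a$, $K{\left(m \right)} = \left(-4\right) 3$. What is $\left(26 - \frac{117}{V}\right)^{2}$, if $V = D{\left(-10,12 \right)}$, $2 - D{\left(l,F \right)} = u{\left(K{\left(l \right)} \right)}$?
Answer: $\frac{61009}{196} \approx 311.27$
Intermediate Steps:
$K{\left(m \right)} = -12$
$D{\left(l,F \right)} = 14$ ($D{\left(l,F \right)} = 2 - -12 = 2 + 12 = 14$)
$V = 14$
$\left(26 - \frac{117}{V}\right)^{2} = \left(26 - \frac{117}{14}\right)^{2} = \left(\frac{247}{14}\right)^{2} = \frac{61009}{196}$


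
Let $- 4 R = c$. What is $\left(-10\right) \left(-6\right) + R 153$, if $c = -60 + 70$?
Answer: $- \frac{645}{2} \approx -322.5$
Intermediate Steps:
$c = 10$
$R = - \frac{5}{2}$ ($R = \left(- \frac{1}{4}\right) 10 = - \frac{5}{2} \approx -2.5$)
$\left(-10\right) \left(-6\right) + R 153 = \left(-10\right) \left(-6\right) - \frac{765}{2} = 60 - \frac{765}{2} = - \frac{645}{2}$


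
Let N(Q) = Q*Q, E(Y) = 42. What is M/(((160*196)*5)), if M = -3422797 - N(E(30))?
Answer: -69889/3200 ≈ -21.840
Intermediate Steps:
N(Q) = Q²
M = -3424561 (M = -3422797 - 1*42² = -3422797 - 1*1764 = -3422797 - 1764 = -3424561)
M/(((160*196)*5)) = -3424561/((160*196)*5) = -3424561/(31360*5) = -3424561/156800 = -3424561*1/156800 = -69889/3200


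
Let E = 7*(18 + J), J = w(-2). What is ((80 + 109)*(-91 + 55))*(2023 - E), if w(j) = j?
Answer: -13002444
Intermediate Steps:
J = -2
E = 112 (E = 7*(18 - 2) = 7*16 = 112)
((80 + 109)*(-91 + 55))*(2023 - E) = ((80 + 109)*(-91 + 55))*(2023 - 1*112) = (189*(-36))*(2023 - 112) = -6804*1911 = -13002444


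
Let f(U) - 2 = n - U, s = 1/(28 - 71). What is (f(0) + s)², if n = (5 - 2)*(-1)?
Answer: 1936/1849 ≈ 1.0471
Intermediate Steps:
n = -3 (n = 3*(-1) = -3)
s = -1/43 (s = 1/(-43) = -1/43 ≈ -0.023256)
f(U) = -1 - U (f(U) = 2 + (-3 - U) = -1 - U)
(f(0) + s)² = ((-1 - 1*0) - 1/43)² = ((-1 + 0) - 1/43)² = (-1 - 1/43)² = (-44/43)² = 1936/1849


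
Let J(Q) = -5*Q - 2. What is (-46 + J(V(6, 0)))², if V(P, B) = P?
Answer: 6084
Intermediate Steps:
J(Q) = -2 - 5*Q
(-46 + J(V(6, 0)))² = (-46 + (-2 - 5*6))² = (-46 + (-2 - 30))² = (-46 - 32)² = (-78)² = 6084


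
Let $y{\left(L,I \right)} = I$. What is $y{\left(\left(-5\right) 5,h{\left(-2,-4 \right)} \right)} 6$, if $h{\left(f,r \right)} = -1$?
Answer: $-6$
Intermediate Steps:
$y{\left(\left(-5\right) 5,h{\left(-2,-4 \right)} \right)} 6 = \left(-1\right) 6 = -6$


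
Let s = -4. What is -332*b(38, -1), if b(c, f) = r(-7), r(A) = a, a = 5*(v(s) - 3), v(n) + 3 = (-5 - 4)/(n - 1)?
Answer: 6972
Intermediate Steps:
v(n) = -3 - 9/(-1 + n) (v(n) = -3 + (-5 - 4)/(n - 1) = -3 - 9/(-1 + n))
a = -21 (a = 5*(3*(-2 - 1*(-4))/(-1 - 4) - 3) = 5*(3*(-2 + 4)/(-5) - 3) = 5*(3*(-1/5)*2 - 3) = 5*(-6/5 - 3) = 5*(-21/5) = -21)
r(A) = -21
b(c, f) = -21
-332*b(38, -1) = -332*(-21) = 6972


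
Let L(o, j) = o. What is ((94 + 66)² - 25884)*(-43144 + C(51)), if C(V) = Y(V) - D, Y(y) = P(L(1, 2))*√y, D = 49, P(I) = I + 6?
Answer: 12266812 - 1988*√51 ≈ 1.2253e+7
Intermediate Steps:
P(I) = 6 + I
Y(y) = 7*√y (Y(y) = (6 + 1)*√y = 7*√y)
C(V) = -49 + 7*√V (C(V) = 7*√V - 1*49 = 7*√V - 49 = -49 + 7*√V)
((94 + 66)² - 25884)*(-43144 + C(51)) = ((94 + 66)² - 25884)*(-43144 + (-49 + 7*√51)) = (160² - 25884)*(-43193 + 7*√51) = (25600 - 25884)*(-43193 + 7*√51) = -284*(-43193 + 7*√51) = 12266812 - 1988*√51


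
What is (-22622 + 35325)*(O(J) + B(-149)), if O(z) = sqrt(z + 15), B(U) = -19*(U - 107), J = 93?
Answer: 61787392 + 76218*sqrt(3) ≈ 6.1919e+7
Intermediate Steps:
B(U) = 2033 - 19*U (B(U) = -19*(-107 + U) = 2033 - 19*U)
O(z) = sqrt(15 + z)
(-22622 + 35325)*(O(J) + B(-149)) = (-22622 + 35325)*(sqrt(15 + 93) + (2033 - 19*(-149))) = 12703*(sqrt(108) + (2033 + 2831)) = 12703*(6*sqrt(3) + 4864) = 12703*(4864 + 6*sqrt(3)) = 61787392 + 76218*sqrt(3)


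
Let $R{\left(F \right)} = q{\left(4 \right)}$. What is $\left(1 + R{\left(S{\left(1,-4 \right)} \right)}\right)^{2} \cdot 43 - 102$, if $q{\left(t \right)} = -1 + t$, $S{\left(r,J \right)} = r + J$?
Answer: $586$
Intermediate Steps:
$S{\left(r,J \right)} = J + r$
$R{\left(F \right)} = 3$ ($R{\left(F \right)} = -1 + 4 = 3$)
$\left(1 + R{\left(S{\left(1,-4 \right)} \right)}\right)^{2} \cdot 43 - 102 = \left(1 + 3\right)^{2} \cdot 43 - 102 = 4^{2} \cdot 43 - 102 = 16 \cdot 43 - 102 = 688 - 102 = 586$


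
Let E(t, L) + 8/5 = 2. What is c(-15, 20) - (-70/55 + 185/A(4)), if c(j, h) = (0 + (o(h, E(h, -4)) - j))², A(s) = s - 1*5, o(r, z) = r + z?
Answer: 395844/275 ≈ 1439.4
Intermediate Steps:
E(t, L) = ⅖ (E(t, L) = -8/5 + 2 = ⅖)
A(s) = -5 + s (A(s) = s - 5 = -5 + s)
c(j, h) = (⅖ + h - j)² (c(j, h) = (0 + ((h + ⅖) - j))² = (0 + ((⅖ + h) - j))² = (0 + (⅖ + h - j))² = (⅖ + h - j)²)
c(-15, 20) - (-70/55 + 185/A(4)) = (2 - 5*(-15) + 5*20)²/25 - (-70/55 + 185/(-5 + 4)) = (2 + 75 + 100)²/25 - (-70*1/55 + 185/(-1)) = (1/25)*177² - (-14/11 + 185*(-1)) = (1/25)*31329 - (-14/11 - 185) = 31329/25 - 1*(-2049/11) = 31329/25 + 2049/11 = 395844/275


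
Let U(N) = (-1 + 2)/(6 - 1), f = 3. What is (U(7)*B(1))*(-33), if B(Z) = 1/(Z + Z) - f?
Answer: 33/2 ≈ 16.500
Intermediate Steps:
U(N) = ⅕ (U(N) = 1/5 = 1*(⅕) = ⅕)
B(Z) = -3 + 1/(2*Z) (B(Z) = 1/(Z + Z) - 1*3 = 1/(2*Z) - 3 = -3 + 1/(2*Z))
(U(7)*B(1))*(-33) = ((-3 + (½)/1)/5)*(-33) = ((-3 + (½)*1)/5)*(-33) = ((-3 + ½)/5)*(-33) = ((⅕)*(-5/2))*(-33) = -½*(-33) = 33/2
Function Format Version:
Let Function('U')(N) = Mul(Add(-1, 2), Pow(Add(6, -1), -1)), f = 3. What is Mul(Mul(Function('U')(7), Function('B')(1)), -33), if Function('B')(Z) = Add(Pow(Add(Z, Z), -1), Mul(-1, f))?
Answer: Rational(33, 2) ≈ 16.500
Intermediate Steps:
Function('U')(N) = Rational(1, 5) (Function('U')(N) = Mul(1, Pow(5, -1)) = Mul(1, Rational(1, 5)) = Rational(1, 5))
Function('B')(Z) = Add(-3, Mul(Rational(1, 2), Pow(Z, -1))) (Function('B')(Z) = Add(Pow(Add(Z, Z), -1), Mul(-1, 3)) = Add(Pow(Mul(2, Z), -1), -3) = Add(Mul(Rational(1, 2), Pow(Z, -1)), -3) = Add(-3, Mul(Rational(1, 2), Pow(Z, -1))))
Mul(Mul(Function('U')(7), Function('B')(1)), -33) = Mul(Mul(Rational(1, 5), Add(-3, Mul(Rational(1, 2), Pow(1, -1)))), -33) = Mul(Mul(Rational(1, 5), Add(-3, Mul(Rational(1, 2), 1))), -33) = Mul(Mul(Rational(1, 5), Add(-3, Rational(1, 2))), -33) = Mul(Mul(Rational(1, 5), Rational(-5, 2)), -33) = Mul(Rational(-1, 2), -33) = Rational(33, 2)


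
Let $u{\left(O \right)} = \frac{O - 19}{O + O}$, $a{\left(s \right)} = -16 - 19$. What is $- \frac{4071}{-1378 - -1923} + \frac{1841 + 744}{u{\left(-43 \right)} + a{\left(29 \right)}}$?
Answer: $- \frac{6052739}{73030} \approx -82.88$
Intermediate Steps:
$a{\left(s \right)} = -35$ ($a{\left(s \right)} = -16 - 19 = -35$)
$u{\left(O \right)} = \frac{-19 + O}{2 O}$
$- \frac{4071}{-1378 - -1923} + \frac{1841 + 744}{u{\left(-43 \right)} + a{\left(29 \right)}} = - \frac{4071}{-1378 - -1923} + \frac{1841 + 744}{\frac{-19 - 43}{2 \left(-43\right)} - 35} = - \frac{4071}{-1378 + 1923} + \frac{2585}{\frac{1}{2} \left(- \frac{1}{43}\right) \left(-62\right) - 35} = - \frac{4071}{545} + \frac{2585}{\frac{31}{43} - 35} = \left(-4071\right) \frac{1}{545} + \frac{2585}{- \frac{1474}{43}} = - \frac{4071}{545} + 2585 \left(- \frac{43}{1474}\right) = - \frac{4071}{545} - \frac{10105}{134} = - \frac{6052739}{73030}$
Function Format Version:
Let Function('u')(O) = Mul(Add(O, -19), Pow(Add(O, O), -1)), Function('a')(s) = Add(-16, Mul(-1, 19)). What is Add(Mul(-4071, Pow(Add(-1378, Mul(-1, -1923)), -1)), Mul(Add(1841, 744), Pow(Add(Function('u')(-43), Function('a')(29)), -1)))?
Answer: Rational(-6052739, 73030) ≈ -82.880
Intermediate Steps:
Function('a')(s) = -35 (Function('a')(s) = Add(-16, -19) = -35)
Function('u')(O) = Mul(Rational(1, 2), Pow(O, -1), Add(-19, O)) (Function('u')(O) = Mul(Add(-19, O), Pow(Mul(2, O), -1)) = Mul(Add(-19, O), Mul(Rational(1, 2), Pow(O, -1))) = Mul(Rational(1, 2), Pow(O, -1), Add(-19, O)))
Add(Mul(-4071, Pow(Add(-1378, Mul(-1, -1923)), -1)), Mul(Add(1841, 744), Pow(Add(Function('u')(-43), Function('a')(29)), -1))) = Add(Mul(-4071, Pow(Add(-1378, Mul(-1, -1923)), -1)), Mul(Add(1841, 744), Pow(Add(Mul(Rational(1, 2), Pow(-43, -1), Add(-19, -43)), -35), -1))) = Add(Mul(-4071, Pow(Add(-1378, 1923), -1)), Mul(2585, Pow(Add(Mul(Rational(1, 2), Rational(-1, 43), -62), -35), -1))) = Add(Mul(-4071, Pow(545, -1)), Mul(2585, Pow(Add(Rational(31, 43), -35), -1))) = Add(Mul(-4071, Rational(1, 545)), Mul(2585, Pow(Rational(-1474, 43), -1))) = Add(Rational(-4071, 545), Mul(2585, Rational(-43, 1474))) = Add(Rational(-4071, 545), Rational(-10105, 134)) = Rational(-6052739, 73030)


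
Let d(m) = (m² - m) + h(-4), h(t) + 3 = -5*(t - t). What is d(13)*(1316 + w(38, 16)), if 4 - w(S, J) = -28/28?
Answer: 202113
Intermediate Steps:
w(S, J) = 5 (w(S, J) = 4 - (-28)/28 = 4 - 1*(-1) = 4 + 1 = 5)
h(t) = -3 (h(t) = -3 - 5*(t - t) = -3 - 5*0 = -3 + 0 = -3)
d(m) = -3 + m² - m (d(m) = (m² - m) - 3 = -3 + m² - m)
d(13)*(1316 + w(38, 16)) = (-3 + 13² - 1*13)*(1316 + 5) = (-3 + 169 - 13)*1321 = 153*1321 = 202113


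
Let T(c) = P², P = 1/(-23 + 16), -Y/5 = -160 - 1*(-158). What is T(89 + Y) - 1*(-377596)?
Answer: 18502205/49 ≈ 3.7760e+5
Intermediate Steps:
Y = 10 (Y = -5*(-160 - 1*(-158)) = -5*(-160 + 158) = -5*(-2) = 10)
P = -⅐ (P = 1/(-7) = -⅐ ≈ -0.14286)
T(c) = 1/49 (T(c) = (-⅐)² = 1/49)
T(89 + Y) - 1*(-377596) = 1/49 - 1*(-377596) = 1/49 + 377596 = 18502205/49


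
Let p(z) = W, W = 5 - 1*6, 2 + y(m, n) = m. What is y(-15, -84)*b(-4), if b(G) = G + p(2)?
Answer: 85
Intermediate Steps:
y(m, n) = -2 + m
W = -1 (W = 5 - 6 = -1)
p(z) = -1
b(G) = -1 + G (b(G) = G - 1 = -1 + G)
y(-15, -84)*b(-4) = (-2 - 15)*(-1 - 4) = -17*(-5) = 85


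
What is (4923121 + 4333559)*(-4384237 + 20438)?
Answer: -40394290927320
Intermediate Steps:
(4923121 + 4333559)*(-4384237 + 20438) = 9256680*(-4363799) = -40394290927320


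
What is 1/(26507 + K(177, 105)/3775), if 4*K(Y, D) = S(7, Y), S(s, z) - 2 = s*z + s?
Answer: 3775/100064237 ≈ 3.7726e-5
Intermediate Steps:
S(s, z) = 2 + s + s*z (S(s, z) = 2 + (s*z + s) = 2 + (s + s*z) = 2 + s + s*z)
K(Y, D) = 9/4 + 7*Y/4 (K(Y, D) = (2 + 7 + 7*Y)/4 = (9 + 7*Y)/4 = 9/4 + 7*Y/4)
1/(26507 + K(177, 105)/3775) = 1/(26507 + (9/4 + (7/4)*177)/3775) = 1/(26507 + (9/4 + 1239/4)*(1/3775)) = 1/(26507 + 312*(1/3775)) = 1/(26507 + 312/3775) = 1/(100064237/3775) = 3775/100064237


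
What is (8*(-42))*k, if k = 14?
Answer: -4704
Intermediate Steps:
(8*(-42))*k = (8*(-42))*14 = -336*14 = -4704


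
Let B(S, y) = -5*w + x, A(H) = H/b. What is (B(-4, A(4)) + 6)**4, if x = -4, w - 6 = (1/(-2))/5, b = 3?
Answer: 9150625/16 ≈ 5.7191e+5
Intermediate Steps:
w = 59/10 (w = 6 + (1/(-2))/5 = 6 + (1*(-1/2))*(1/5) = 6 - 1/2*1/5 = 6 - 1/10 = 59/10 ≈ 5.9000)
A(H) = H/3
B(S, y) = -67/2 (B(S, y) = -5*59/10 - 4 = -59/2 - 4 = -67/2)
(B(-4, A(4)) + 6)**4 = (-67/2 + 6)**4 = (-55/2)**4 = 9150625/16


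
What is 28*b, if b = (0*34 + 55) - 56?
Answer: -28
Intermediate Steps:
b = -1 (b = (0 + 55) - 56 = 55 - 56 = -1)
28*b = 28*(-1) = -28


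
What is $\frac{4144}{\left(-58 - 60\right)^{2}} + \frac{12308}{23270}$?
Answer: $\frac{33475934}{40501435} \approx 0.82654$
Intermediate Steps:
$\frac{4144}{\left(-58 - 60\right)^{2}} + \frac{12308}{23270} = \frac{4144}{\left(-118\right)^{2}} + 12308 \cdot \frac{1}{23270} = \frac{4144}{13924} + \frac{6154}{11635} = 4144 \cdot \frac{1}{13924} + \frac{6154}{11635} = \frac{1036}{3481} + \frac{6154}{11635} = \frac{33475934}{40501435}$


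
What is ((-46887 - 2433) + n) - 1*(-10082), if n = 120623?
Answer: 81385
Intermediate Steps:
((-46887 - 2433) + n) - 1*(-10082) = ((-46887 - 2433) + 120623) - 1*(-10082) = (-49320 + 120623) + 10082 = 71303 + 10082 = 81385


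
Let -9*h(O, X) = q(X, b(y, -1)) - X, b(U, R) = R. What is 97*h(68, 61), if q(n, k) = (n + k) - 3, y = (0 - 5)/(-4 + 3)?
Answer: 388/9 ≈ 43.111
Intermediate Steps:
y = 5 (y = -5/(-1) = -5*(-1) = 5)
q(n, k) = -3 + k + n (q(n, k) = (k + n) - 3 = -3 + k + n)
h(O, X) = 4/9 (h(O, X) = -((-3 - 1 + X) - X)/9 = -((-4 + X) - X)/9 = -1/9*(-4) = 4/9)
97*h(68, 61) = 97*(4/9) = 388/9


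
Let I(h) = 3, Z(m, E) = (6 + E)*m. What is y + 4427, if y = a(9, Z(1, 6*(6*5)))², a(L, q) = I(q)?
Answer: 4436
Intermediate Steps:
Z(m, E) = m*(6 + E)
a(L, q) = 3
y = 9 (y = 3² = 9)
y + 4427 = 9 + 4427 = 4436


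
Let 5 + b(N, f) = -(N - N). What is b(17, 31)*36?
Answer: -180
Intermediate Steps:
b(N, f) = -5 (b(N, f) = -5 - (N - N) = -5 - 1*0 = -5 + 0 = -5)
b(17, 31)*36 = -5*36 = -180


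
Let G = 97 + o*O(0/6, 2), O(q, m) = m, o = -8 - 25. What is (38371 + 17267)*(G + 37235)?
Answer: 2073405708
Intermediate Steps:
o = -33
G = 31 (G = 97 - 33*2 = 97 - 66 = 31)
(38371 + 17267)*(G + 37235) = (38371 + 17267)*(31 + 37235) = 55638*37266 = 2073405708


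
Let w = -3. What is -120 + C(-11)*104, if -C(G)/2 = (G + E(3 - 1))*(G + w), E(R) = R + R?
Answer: -20504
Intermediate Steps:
E(R) = 2*R
C(G) = -2*(-3 + G)*(4 + G) (C(G) = -2*(G + 2*(3 - 1))*(G - 3) = -2*(G + 2*2)*(-3 + G) = -2*(G + 4)*(-3 + G) = -2*(4 + G)*(-3 + G) = -2*(-3 + G)*(4 + G))
-120 + C(-11)*104 = -120 + (24 - 2*(-11) - 2*(-11)²)*104 = -120 + (24 + 22 - 2*121)*104 = -120 + (24 + 22 - 242)*104 = -120 - 196*104 = -120 - 20384 = -20504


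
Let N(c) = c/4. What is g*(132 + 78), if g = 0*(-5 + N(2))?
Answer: 0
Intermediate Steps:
N(c) = c/4 (N(c) = c*(¼) = c/4)
g = 0 (g = 0*(-5 + (¼)*2) = 0*(-5 + ½) = 0*(-9/2) = 0)
g*(132 + 78) = 0*(132 + 78) = 0*210 = 0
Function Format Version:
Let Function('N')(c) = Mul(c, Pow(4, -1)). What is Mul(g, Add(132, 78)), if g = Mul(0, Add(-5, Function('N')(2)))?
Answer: 0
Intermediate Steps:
Function('N')(c) = Mul(Rational(1, 4), c) (Function('N')(c) = Mul(c, Rational(1, 4)) = Mul(Rational(1, 4), c))
g = 0 (g = Mul(0, Add(-5, Mul(Rational(1, 4), 2))) = Mul(0, Add(-5, Rational(1, 2))) = Mul(0, Rational(-9, 2)) = 0)
Mul(g, Add(132, 78)) = Mul(0, Add(132, 78)) = Mul(0, 210) = 0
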